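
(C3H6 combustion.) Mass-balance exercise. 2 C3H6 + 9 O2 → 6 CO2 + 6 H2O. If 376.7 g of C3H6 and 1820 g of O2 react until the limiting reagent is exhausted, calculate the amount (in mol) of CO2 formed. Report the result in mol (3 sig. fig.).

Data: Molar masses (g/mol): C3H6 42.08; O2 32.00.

26.9 mol

n(C3H6) = 376.7 / 42.08 = 8.952 mol
n(O2) = 1820 / 32.00 = 56.88 mol
n/ν for C3H6 = 8.952/2 = 4.476
n/ν for O2 = 56.88/9 = 6.320
Smallest n/ν is C3H6 → limiting reagent.
n(CO2) = (6/2) × 8.952 = 26.86 mol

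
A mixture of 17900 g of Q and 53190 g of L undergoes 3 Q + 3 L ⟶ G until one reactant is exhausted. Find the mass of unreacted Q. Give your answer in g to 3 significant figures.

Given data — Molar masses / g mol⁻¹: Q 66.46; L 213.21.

1320 g

n(Q) = 17900 / 66.46 = 269.3 mol
n(L) = 53190 / 213.21 = 249.5 mol
n/ν for Q = 269.3/3 = 89.77
n/ν for L = 249.5/3 = 83.17
Smallest n/ν is L → limiting reagent.
Q consumed = (3/3) × 249.5 = 249.5 mol
Q remaining = 269.3 − 249.5 = 19.80 mol
mass = 19.80 × 66.46 = 1316 g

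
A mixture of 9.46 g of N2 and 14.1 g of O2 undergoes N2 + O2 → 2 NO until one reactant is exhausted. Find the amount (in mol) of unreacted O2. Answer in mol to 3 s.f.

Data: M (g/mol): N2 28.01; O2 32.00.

0.103 mol

n(N2) = 9.460 / 28.01 = 0.3377 mol
n(O2) = 14.10 / 32.00 = 0.4406 mol
n/ν for N2 = 0.3377/1 = 0.3377
n/ν for O2 = 0.4406/1 = 0.4406
Smallest n/ν is N2 → limiting reagent.
O2 consumed = (1/1) × 0.3377 = 0.3377 mol
O2 remaining = 0.4406 − 0.3377 = 0.1029 mol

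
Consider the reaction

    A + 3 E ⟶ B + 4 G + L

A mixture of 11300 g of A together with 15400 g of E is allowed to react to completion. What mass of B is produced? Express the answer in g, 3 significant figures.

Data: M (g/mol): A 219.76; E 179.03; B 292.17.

8380 g

n(A) = 11300 / 219.76 = 51.42 mol
n(E) = 15400 / 179.03 = 86.02 mol
n/ν → A: 51.42, E: 28.67; E is limiting.
n(B) = (1/3) × 86.02 = 28.67 mol
mass = 28.67 × 292.17 = 8377 g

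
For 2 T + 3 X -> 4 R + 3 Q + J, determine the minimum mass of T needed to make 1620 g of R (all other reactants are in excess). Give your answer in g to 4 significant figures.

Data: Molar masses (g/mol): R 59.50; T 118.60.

n(R) = 1620 / 59.50 = 27.23 mol
n(T) = (2/4) × 27.23 = 13.62 mol
mass = 13.62 × 118.60 = 1615 g

1615 g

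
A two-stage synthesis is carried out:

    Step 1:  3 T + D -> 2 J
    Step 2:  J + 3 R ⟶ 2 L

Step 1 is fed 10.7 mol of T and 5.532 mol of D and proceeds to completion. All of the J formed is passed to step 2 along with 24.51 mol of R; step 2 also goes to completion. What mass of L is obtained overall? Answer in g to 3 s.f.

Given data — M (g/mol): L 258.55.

Step 1:
n(T) = 10.70 mol
n(D) = 5.532 mol
n/ν for T = 10.70/3 = 3.567
n/ν for D = 5.532/1 = 5.532
Smallest n/ν is T → limiting reagent.
n(J) produced = (2/3) × 10.70 = 7.133 mol
Step 2:
n(J) available = 7.133 mol
n(R) = 24.51 mol
n/ν for J = 7.133/1 = 7.133
n/ν for R = 24.51/3 = 8.170
Smallest n/ν is J → limiting reagent.
n(L) = (2/1) × 7.133 = 14.27 mol
mass = 14.27 × 258.55 = 3690 g

3690 g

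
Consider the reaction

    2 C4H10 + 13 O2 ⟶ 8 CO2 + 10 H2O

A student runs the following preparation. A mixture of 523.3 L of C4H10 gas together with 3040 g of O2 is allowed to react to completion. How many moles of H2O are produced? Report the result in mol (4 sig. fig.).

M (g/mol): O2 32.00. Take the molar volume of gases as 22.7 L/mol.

n(C4H10) = 523.3 / 22.7 = 23.05 mol
n(O2) = 3040 / 32.00 = 95.00 mol
n/ν → C4H10: 11.53, O2: 7.308; O2 is limiting.
n(H2O) = (10/13) × 95.00 = 73.08 mol

73.08 mol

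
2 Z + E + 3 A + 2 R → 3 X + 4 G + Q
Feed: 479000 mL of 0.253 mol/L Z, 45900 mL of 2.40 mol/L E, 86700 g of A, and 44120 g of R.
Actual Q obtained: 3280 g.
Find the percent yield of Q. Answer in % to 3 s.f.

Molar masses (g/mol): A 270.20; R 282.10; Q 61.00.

88.7 %

n(Z) = 0.253 × 479000/1000 = 121.2 mol
n(E) = 2.40 × 45900/1000 = 110.2 mol
n(A) = 86700 / 270.20 = 320.9 mol
n(R) = 44120 / 282.10 = 156.4 mol
n/ν for Z = 121.2/2 = 60.60
n/ν for E = 110.2/1 = 110.2
n/ν for A = 320.9/3 = 107.0
n/ν for R = 156.4/2 = 78.20
Smallest n/ν is Z → limiting reagent.
theoretical n(Q) = (1/2) × 121.2 = 60.60 mol → 3697 g
% yield = 3280 / 3697 × 100 = 88.72 %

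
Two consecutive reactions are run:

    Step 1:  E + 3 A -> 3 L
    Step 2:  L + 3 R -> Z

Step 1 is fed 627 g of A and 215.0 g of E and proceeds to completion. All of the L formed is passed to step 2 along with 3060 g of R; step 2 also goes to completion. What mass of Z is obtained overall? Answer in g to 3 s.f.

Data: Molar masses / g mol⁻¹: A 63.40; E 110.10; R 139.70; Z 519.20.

Step 1:
n(A) = 627.0 / 63.40 = 9.890 mol
n(E) = 215.0 / 110.10 = 1.953 mol
n/ν for A = 9.890/3 = 3.297
n/ν for E = 1.953/1 = 1.953
Smallest n/ν is E → limiting reagent.
n(L) produced = (3/1) × 1.953 = 5.859 mol
Step 2:
n(L) available = 5.859 mol
n(R) = 3060 / 139.70 = 21.90 mol
n/ν for L = 5.859/1 = 5.859
n/ν for R = 21.90/3 = 7.300
Smallest n/ν is L → limiting reagent.
n(Z) = (1/1) × 5.859 = 5.859 mol
mass = 5.859 × 519.20 = 3042 g

3040 g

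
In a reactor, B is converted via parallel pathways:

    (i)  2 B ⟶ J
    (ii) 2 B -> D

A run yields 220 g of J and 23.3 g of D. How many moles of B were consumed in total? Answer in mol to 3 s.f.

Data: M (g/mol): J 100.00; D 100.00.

n(J) = 220 / 100.00 = 2.200 mol
n(D) = 23.3 / 100.00 = 0.2330 mol
n(B) via (i) = (2/1)×2.200 = 4.400 mol
n(B) via (ii) = (2/1)×0.2330 = 0.4660 mol
total n(B) = 4.400 + 0.4660 = 4.866 mol

4.87 mol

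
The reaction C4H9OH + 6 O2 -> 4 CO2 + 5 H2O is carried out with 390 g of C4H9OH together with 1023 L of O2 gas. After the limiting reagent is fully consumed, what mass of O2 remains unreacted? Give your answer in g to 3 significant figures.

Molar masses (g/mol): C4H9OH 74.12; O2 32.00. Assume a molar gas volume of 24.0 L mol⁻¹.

354 g

n(C4H9OH) = 390.0 / 74.12 = 5.262 mol
n(O2) = 1023 / 24.0 = 42.63 mol
n/ν for C4H9OH = 5.262/1 = 5.262
n/ν for O2 = 42.63/6 = 7.105
Smallest n/ν is C4H9OH → limiting reagent.
O2 consumed = (6/1) × 5.262 = 31.57 mol
O2 remaining = 42.63 − 31.57 = 11.06 mol
mass = 11.06 × 32.00 = 353.9 g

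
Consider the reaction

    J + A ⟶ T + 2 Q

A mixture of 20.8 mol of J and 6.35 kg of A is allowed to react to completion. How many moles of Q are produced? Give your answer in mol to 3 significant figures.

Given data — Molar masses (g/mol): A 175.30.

n(J) = 20.80 mol
n(A) = 6.350×1000 / 175.30 = 36.22 mol
n/ν → J: 20.80, A: 36.22; J is limiting.
n(Q) = (2/1) × 20.80 = 41.60 mol

41.6 mol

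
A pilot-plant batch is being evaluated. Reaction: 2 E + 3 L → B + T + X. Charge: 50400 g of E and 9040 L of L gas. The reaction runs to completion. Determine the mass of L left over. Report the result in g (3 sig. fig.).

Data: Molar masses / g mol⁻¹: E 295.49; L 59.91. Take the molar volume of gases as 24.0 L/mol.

n(E) = 50400 / 295.49 = 170.6 mol
n(L) = 9040 / 24.0 = 376.7 mol
n/ν for E = 170.6/2 = 85.30
n/ν for L = 376.7/3 = 125.6
Smallest n/ν is E → limiting reagent.
L consumed = (3/2) × 170.6 = 255.9 mol
L remaining = 376.7 − 255.9 = 120.8 mol
mass = 120.8 × 59.91 = 7237 g

7240 g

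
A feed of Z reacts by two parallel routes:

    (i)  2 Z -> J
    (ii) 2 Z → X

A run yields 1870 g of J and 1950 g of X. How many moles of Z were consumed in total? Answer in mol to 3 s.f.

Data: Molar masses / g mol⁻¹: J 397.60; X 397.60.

n(J) = 1870 / 397.60 = 4.703 mol
n(X) = 1950 / 397.60 = 4.904 mol
n(Z) via (i) = (2/1)×4.703 = 9.406 mol
n(Z) via (ii) = (2/1)×4.904 = 9.808 mol
total n(Z) = 9.406 + 9.808 = 19.21 mol

19.2 mol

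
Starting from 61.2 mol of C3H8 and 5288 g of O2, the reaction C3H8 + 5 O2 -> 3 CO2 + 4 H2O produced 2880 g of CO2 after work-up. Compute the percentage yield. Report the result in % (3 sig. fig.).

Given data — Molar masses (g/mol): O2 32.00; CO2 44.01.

n(C3H8) = 61.20 mol
n(O2) = 5288 / 32.00 = 165.3 mol
n/ν for C3H8 = 61.20/1 = 61.20
n/ν for O2 = 165.3/5 = 33.06
Smallest n/ν is O2 → limiting reagent.
theoretical n(CO2) = (3/5) × 165.3 = 99.18 mol → 4365 g
% yield = 2880 / 4365 × 100 = 65.98 %

66.0 %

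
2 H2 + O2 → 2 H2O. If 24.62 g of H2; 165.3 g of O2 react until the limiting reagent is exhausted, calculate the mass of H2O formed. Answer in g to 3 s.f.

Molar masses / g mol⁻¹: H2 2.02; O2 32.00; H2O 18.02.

n(H2) = 24.62 / 2.02 = 12.19 mol
n(O2) = 165.3 / 32.00 = 5.166 mol
n/ν for H2 = 12.19/2 = 6.095
n/ν for O2 = 5.166/1 = 5.166
Smallest n/ν is O2 → limiting reagent.
n(H2O) = (2/1) × 5.166 = 10.33 mol
mass = 10.33 × 18.02 = 186.1 g

186 g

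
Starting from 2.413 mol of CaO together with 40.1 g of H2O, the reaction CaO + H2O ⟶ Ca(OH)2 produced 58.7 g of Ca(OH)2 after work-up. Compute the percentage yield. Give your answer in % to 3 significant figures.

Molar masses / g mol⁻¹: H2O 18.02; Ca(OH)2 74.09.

35.6 %

n(CaO) = 2.413 mol
n(H2O) = 40.10 / 18.02 = 2.225 mol
n/ν for CaO = 2.413/1 = 2.413
n/ν for H2O = 2.225/1 = 2.225
Smallest n/ν is H2O → limiting reagent.
theoretical n(Ca(OH)2) = (1/1) × 2.225 = 2.225 mol → 164.9 g
% yield = 58.7 / 164.9 × 100 = 35.60 %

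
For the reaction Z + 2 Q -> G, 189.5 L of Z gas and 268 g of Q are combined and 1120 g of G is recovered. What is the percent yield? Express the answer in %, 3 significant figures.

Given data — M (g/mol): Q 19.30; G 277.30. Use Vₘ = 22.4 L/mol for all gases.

n(Z) = 189.5 / 22.4 = 8.460 mol
n(Q) = 268.0 / 19.30 = 13.89 mol
n/ν for Z = 8.460/1 = 8.460
n/ν for Q = 13.89/2 = 6.945
Smallest n/ν is Q → limiting reagent.
theoretical n(G) = (1/2) × 13.89 = 6.945 mol → 1926 g
% yield = 1120 / 1926 × 100 = 58.15 %

58.2 %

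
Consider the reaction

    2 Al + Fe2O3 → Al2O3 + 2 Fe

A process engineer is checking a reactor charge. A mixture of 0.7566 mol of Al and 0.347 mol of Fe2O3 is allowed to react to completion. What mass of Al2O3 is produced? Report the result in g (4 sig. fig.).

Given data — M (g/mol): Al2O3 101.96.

n(Al) = 0.7566 mol
n(Fe2O3) = 0.3470 mol
n/ν for Al = 0.7566/2 = 0.3783
n/ν for Fe2O3 = 0.3470/1 = 0.3470
Smallest n/ν is Fe2O3 → limiting reagent.
n(Al2O3) = (1/1) × 0.3470 = 0.3470 mol
mass = 0.3470 × 101.96 = 35.38 g

35.38 g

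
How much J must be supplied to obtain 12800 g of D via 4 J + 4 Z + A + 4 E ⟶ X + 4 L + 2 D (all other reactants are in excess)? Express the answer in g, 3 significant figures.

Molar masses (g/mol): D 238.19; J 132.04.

14200 g

n(D) = 12800 / 238.19 = 53.74 mol
n(J) = (4/2) × 53.74 = 107.5 mol
mass = 107.5 × 132.04 = 14190 g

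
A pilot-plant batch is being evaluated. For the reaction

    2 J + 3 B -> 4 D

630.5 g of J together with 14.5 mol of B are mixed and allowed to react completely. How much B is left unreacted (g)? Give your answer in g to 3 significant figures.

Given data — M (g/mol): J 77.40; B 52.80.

120 g

n(J) = 630.5 / 77.40 = 8.146 mol
n(B) = 14.50 mol
n/ν for J = 8.146/2 = 4.073
n/ν for B = 14.50/3 = 4.833
Smallest n/ν is J → limiting reagent.
B consumed = (3/2) × 8.146 = 12.22 mol
B remaining = 14.50 − 12.22 = 2.280 mol
mass = 2.280 × 52.80 = 120.4 g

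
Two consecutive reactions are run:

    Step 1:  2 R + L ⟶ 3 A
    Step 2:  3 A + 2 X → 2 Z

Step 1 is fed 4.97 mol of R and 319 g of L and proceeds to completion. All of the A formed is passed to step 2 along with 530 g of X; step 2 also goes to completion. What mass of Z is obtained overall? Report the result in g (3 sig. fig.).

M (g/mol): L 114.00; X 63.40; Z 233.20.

1160 g

Step 1:
n(R) = 4.970 mol
n(L) = 319.0 / 114.00 = 2.798 mol
n/ν for R = 4.970/2 = 2.485
n/ν for L = 2.798/1 = 2.798
Smallest n/ν is R → limiting reagent.
n(A) produced = (3/2) × 4.970 = 7.455 mol
Step 2:
n(A) available = 7.455 mol
n(X) = 530.0 / 63.40 = 8.360 mol
n/ν for A = 7.455/3 = 2.485
n/ν for X = 8.360/2 = 4.180
Smallest n/ν is A → limiting reagent.
n(Z) = (2/3) × 7.455 = 4.970 mol
mass = 4.970 × 233.20 = 1159 g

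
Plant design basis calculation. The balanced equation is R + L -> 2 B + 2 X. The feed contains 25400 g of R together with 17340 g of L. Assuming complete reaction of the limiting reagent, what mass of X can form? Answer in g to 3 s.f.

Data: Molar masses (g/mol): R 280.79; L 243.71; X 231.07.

32900 g

n(R) = 25400 / 280.79 = 90.46 mol
n(L) = 17340 / 243.71 = 71.15 mol
n/ν → R: 90.46, L: 71.15; L is limiting.
n(X) = (2/1) × 71.15 = 142.3 mol
mass = 142.3 × 231.07 = 32880 g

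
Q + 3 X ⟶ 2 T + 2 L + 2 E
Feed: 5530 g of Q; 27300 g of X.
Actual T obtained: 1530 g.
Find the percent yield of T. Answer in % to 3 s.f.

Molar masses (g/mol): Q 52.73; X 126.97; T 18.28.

n(Q) = 5530 / 52.73 = 104.9 mol
n(X) = 27300 / 126.97 = 215.0 mol
n/ν → Q: 104.9, X: 71.67; X is limiting.
theoretical n(T) = (2/3) × 215.0 = 143.3 mol → 2620 g
% yield = 1530 / 2620 × 100 = 58.40 %

58.4 %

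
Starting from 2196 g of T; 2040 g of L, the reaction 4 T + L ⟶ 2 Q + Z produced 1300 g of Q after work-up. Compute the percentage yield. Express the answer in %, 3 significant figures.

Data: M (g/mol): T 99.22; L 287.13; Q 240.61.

48.8 %

n(T) = 2196 / 99.22 = 22.13 mol
n(L) = 2040 / 287.13 = 7.105 mol
n/ν → T: 5.533, L: 7.105; T is limiting.
theoretical n(Q) = (2/4) × 22.13 = 11.07 mol → 2664 g
% yield = 1300 / 2664 × 100 = 48.80 %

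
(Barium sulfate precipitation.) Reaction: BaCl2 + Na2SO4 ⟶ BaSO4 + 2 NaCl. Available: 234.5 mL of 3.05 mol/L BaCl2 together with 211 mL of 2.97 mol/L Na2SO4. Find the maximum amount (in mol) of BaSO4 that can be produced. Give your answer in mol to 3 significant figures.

0.627 mol

n(BaCl2) = 3.05 × 234.5/1000 = 0.7152 mol
n(Na2SO4) = 2.97 × 211.0/1000 = 0.6267 mol
n/ν → BaCl2: 0.7152, Na2SO4: 0.6267; Na2SO4 is limiting.
n(BaSO4) = (1/1) × 0.6267 = 0.6267 mol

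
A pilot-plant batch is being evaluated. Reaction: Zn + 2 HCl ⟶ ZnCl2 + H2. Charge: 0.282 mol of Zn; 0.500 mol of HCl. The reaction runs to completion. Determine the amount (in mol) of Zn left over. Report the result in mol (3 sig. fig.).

0.0320 mol

n(Zn) = 0.2820 mol
n(HCl) = 0.5000 mol
n/ν for Zn = 0.2820/1 = 0.2820
n/ν for HCl = 0.5000/2 = 0.2500
Smallest n/ν is HCl → limiting reagent.
Zn consumed = (1/2) × 0.5000 = 0.2500 mol
Zn remaining = 0.2820 − 0.2500 = 0.03200 mol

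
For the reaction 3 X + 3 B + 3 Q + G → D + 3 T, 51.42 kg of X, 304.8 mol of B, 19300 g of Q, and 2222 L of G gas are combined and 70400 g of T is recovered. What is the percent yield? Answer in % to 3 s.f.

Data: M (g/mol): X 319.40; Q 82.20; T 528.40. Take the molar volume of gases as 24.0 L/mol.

n(X) = 51.42×1000 / 319.40 = 161.0 mol
n(B) = 304.8 mol
n(Q) = 19300 / 82.20 = 234.8 mol
n(G) = 2222 / 24.0 = 92.58 mol
n/ν → X: 53.67, B: 101.6, Q: 78.27, G: 92.58; X is limiting.
theoretical n(T) = (3/3) × 161.0 = 161.0 mol → 85070 g
% yield = 70400 / 85070 × 100 = 82.76 %

82.8 %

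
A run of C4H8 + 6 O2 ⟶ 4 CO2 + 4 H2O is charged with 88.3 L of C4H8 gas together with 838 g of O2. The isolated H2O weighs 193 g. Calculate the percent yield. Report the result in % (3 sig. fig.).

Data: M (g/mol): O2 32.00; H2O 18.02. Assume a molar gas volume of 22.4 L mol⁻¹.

67.9 %

n(C4H8) = 88.30 / 22.4 = 3.942 mol
n(O2) = 838.0 / 32.00 = 26.19 mol
n/ν for C4H8 = 3.942/1 = 3.942
n/ν for O2 = 26.19/6 = 4.365
Smallest n/ν is C4H8 → limiting reagent.
theoretical n(H2O) = (4/1) × 3.942 = 15.77 mol → 284.2 g
% yield = 193 / 284.2 × 100 = 67.91 %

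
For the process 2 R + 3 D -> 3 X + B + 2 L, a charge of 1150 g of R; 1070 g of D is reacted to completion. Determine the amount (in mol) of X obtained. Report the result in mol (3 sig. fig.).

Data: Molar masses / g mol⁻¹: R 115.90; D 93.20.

11.5 mol

n(R) = 1150 / 115.90 = 9.922 mol
n(D) = 1070 / 93.20 = 11.48 mol
n/ν for R = 9.922/2 = 4.961
n/ν for D = 11.48/3 = 3.827
Smallest n/ν is D → limiting reagent.
n(X) = (3/3) × 11.48 = 11.48 mol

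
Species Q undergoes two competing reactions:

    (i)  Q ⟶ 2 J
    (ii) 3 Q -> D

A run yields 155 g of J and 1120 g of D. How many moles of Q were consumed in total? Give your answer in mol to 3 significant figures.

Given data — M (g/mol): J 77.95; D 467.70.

n(J) = 155 / 77.95 = 1.988 mol
n(D) = 1120 / 467.70 = 2.395 mol
n(Q) via (i) = (1/2)×1.988 = 0.9940 mol
n(Q) via (ii) = (3/1)×2.395 = 7.185 mol
total n(Q) = 0.9940 + 7.185 = 8.179 mol

8.18 mol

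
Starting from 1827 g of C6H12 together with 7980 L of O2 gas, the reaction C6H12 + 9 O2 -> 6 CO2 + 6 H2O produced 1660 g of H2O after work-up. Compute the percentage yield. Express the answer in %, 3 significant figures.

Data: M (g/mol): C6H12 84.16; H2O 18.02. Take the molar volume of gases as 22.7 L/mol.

70.7 %

n(C6H12) = 1827 / 84.16 = 21.71 mol
n(O2) = 7980 / 22.7 = 351.5 mol
n/ν for C6H12 = 21.71/1 = 21.71
n/ν for O2 = 351.5/9 = 39.06
Smallest n/ν is C6H12 → limiting reagent.
theoretical n(H2O) = (6/1) × 21.71 = 130.3 mol → 2348 g
% yield = 1660 / 2348 × 100 = 70.70 %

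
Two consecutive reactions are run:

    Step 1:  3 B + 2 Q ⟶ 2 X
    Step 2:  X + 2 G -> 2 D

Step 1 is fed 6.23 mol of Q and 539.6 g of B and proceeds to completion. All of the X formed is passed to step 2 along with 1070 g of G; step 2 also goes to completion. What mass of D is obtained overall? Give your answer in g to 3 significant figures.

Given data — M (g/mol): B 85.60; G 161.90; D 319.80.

2110 g

Step 1:
n(Q) = 6.230 mol
n(B) = 539.6 / 85.60 = 6.304 mol
n/ν for Q = 6.230/2 = 3.115
n/ν for B = 6.304/3 = 2.101
Smallest n/ν is B → limiting reagent.
n(X) produced = (2/3) × 6.304 = 4.203 mol
Step 2:
n(X) available = 4.203 mol
n(G) = 1070 / 161.90 = 6.609 mol
n/ν for X = 4.203/1 = 4.203
n/ν for G = 6.609/2 = 3.305
Smallest n/ν is G → limiting reagent.
n(D) = (2/2) × 6.609 = 6.609 mol
mass = 6.609 × 319.80 = 2114 g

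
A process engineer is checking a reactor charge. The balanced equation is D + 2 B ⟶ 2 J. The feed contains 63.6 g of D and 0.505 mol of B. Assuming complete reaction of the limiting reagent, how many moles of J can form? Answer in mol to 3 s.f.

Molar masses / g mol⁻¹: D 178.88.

n(D) = 63.60 / 178.88 = 0.3555 mol
n(B) = 0.5050 mol
n/ν → D: 0.3555, B: 0.2525; B is limiting.
n(J) = (2/2) × 0.5050 = 0.5050 mol

0.505 mol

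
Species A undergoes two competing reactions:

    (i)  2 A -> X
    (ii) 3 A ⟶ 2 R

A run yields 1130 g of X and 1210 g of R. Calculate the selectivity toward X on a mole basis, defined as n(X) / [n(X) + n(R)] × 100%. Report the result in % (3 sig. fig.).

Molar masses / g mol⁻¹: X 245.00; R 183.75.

41.2 %

n(X) = 1130 / 245.00 = 4.612 mol
n(R) = 1210 / 183.75 = 6.585 mol
selectivity = 4.612/(4.612+6.585) × 100 = 41.19 %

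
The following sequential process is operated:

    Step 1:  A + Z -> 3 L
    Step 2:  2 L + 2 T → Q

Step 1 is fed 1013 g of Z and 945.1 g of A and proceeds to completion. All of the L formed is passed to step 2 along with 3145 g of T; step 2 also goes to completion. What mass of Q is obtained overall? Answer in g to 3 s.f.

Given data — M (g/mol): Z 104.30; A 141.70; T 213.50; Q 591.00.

4350 g

Step 1:
n(Z) = 1013 / 104.30 = 9.712 mol
n(A) = 945.1 / 141.70 = 6.670 mol
n/ν → Z: 9.712, A: 6.670; A is limiting.
n(L) produced = (3/1) × 6.670 = 20.01 mol
Step 2:
n(L) available = 20.01 mol
n(T) = 3145 / 213.50 = 14.73 mol
n/ν → L: 10.01, T: 7.365; T is limiting.
n(Q) = (1/2) × 14.73 = 7.365 mol
mass = 7.365 × 591.00 = 4353 g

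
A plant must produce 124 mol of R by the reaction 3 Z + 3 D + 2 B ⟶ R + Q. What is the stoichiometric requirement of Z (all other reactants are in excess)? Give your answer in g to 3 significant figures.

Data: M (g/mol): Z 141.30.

n(R) = 124.0 mol
n(Z) = (3/1) × 124.0 = 372.0 mol
mass = 372.0 × 141.30 = 52560 g

52600 g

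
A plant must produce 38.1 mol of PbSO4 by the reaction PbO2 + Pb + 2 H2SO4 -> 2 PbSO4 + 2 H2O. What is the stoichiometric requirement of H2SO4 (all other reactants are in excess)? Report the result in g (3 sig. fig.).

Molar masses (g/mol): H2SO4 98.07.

3740 g

n(PbSO4) = 38.10 mol
n(H2SO4) = (2/2) × 38.10 = 38.10 mol
mass = 38.10 × 98.07 = 3736 g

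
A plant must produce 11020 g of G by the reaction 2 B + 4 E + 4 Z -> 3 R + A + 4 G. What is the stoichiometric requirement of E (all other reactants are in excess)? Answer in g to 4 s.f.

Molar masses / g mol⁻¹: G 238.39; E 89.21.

4124 g

n(G) = 11020 / 238.39 = 46.23 mol
n(E) = (4/4) × 46.23 = 46.23 mol
mass = 46.23 × 89.21 = 4124 g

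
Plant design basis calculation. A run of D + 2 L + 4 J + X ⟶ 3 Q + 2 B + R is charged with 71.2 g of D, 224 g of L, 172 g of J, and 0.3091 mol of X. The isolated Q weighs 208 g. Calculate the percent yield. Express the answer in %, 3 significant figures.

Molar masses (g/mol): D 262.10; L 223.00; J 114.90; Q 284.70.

n(D) = 71.20 / 262.10 = 0.2717 mol
n(L) = 224.0 / 223.00 = 1.004 mol
n(J) = 172.0 / 114.90 = 1.497 mol
n(X) = 0.3091 mol
n/ν for D = 0.2717/1 = 0.2717
n/ν for L = 1.004/2 = 0.5020
n/ν for J = 1.497/4 = 0.3743
n/ν for X = 0.3091/1 = 0.3091
Smallest n/ν is D → limiting reagent.
theoretical n(Q) = (3/1) × 0.2717 = 0.8151 mol → 232.1 g
% yield = 208 / 232.1 × 100 = 89.62 %

89.6 %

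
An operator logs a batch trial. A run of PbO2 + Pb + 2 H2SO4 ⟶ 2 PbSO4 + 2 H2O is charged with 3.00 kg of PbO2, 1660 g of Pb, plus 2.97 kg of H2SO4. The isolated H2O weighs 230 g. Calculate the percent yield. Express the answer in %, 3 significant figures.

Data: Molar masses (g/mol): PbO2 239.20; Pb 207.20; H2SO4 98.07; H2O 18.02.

79.7 %

n(PbO2) = 3.000×1000 / 239.20 = 12.54 mol
n(Pb) = 1660 / 207.20 = 8.012 mol
n(H2SO4) = 2.970×1000 / 98.07 = 30.28 mol
n/ν for PbO2 = 12.54/1 = 12.54
n/ν for Pb = 8.012/1 = 8.012
n/ν for H2SO4 = 30.28/2 = 15.14
Smallest n/ν is Pb → limiting reagent.
theoretical n(H2O) = (2/1) × 8.012 = 16.02 mol → 288.7 g
% yield = 230 / 288.7 × 100 = 79.67 %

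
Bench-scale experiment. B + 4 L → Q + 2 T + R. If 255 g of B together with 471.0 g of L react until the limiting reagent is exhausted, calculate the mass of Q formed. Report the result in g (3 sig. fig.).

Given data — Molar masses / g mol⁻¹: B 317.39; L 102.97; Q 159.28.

128 g

n(B) = 255.0 / 317.39 = 0.8034 mol
n(L) = 471.0 / 102.97 = 4.574 mol
n/ν → B: 0.8034, L: 1.144; B is limiting.
n(Q) = (1/1) × 0.8034 = 0.8034 mol
mass = 0.8034 × 159.28 = 128.0 g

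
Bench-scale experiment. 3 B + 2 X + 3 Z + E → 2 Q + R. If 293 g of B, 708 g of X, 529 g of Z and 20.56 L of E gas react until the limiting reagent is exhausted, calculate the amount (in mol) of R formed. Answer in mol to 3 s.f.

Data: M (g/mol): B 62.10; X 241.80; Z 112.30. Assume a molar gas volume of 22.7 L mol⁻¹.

0.906 mol

n(B) = 293.0 / 62.10 = 4.718 mol
n(X) = 708.0 / 241.80 = 2.928 mol
n(Z) = 529.0 / 112.30 = 4.711 mol
n(E) = 20.56 / 22.7 = 0.9057 mol
n/ν for B = 4.718/3 = 1.573
n/ν for X = 2.928/2 = 1.464
n/ν for Z = 4.711/3 = 1.570
n/ν for E = 0.9057/1 = 0.9057
Smallest n/ν is E → limiting reagent.
n(R) = (1/1) × 0.9057 = 0.9057 mol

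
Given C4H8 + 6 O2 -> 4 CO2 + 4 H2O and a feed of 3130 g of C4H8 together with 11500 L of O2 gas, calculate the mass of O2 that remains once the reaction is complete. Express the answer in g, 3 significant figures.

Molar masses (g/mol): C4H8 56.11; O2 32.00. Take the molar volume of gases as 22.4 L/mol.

5720 g

n(C4H8) = 3130 / 56.11 = 55.78 mol
n(O2) = 11500 / 22.4 = 513.4 mol
n/ν for C4H8 = 55.78/1 = 55.78
n/ν for O2 = 513.4/6 = 85.57
Smallest n/ν is C4H8 → limiting reagent.
O2 consumed = (6/1) × 55.78 = 334.7 mol
O2 remaining = 513.4 − 334.7 = 178.7 mol
mass = 178.7 × 32.00 = 5718 g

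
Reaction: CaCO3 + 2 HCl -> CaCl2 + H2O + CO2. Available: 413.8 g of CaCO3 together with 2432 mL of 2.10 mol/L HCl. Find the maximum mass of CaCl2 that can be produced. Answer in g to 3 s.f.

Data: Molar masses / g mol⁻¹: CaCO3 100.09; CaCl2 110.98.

283 g

n(CaCO3) = 413.8 / 100.09 = 4.134 mol
n(HCl) = 2.10 × 2432/1000 = 5.107 mol
n/ν for CaCO3 = 4.134/1 = 4.134
n/ν for HCl = 5.107/2 = 2.554
Smallest n/ν is HCl → limiting reagent.
n(CaCl2) = (1/2) × 5.107 = 2.554 mol
mass = 2.554 × 110.98 = 283.4 g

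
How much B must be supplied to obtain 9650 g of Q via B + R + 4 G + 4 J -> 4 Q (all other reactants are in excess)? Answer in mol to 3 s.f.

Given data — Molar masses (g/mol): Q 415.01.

n(Q) = 9650 / 415.01 = 23.25 mol
n(B) = (1/4) × 23.25 = 5.813 mol

5.81 mol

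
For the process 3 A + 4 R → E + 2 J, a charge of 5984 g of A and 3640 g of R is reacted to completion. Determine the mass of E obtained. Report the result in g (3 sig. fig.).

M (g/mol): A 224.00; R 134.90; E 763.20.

n(A) = 5984 / 224.00 = 26.71 mol
n(R) = 3640 / 134.90 = 26.98 mol
n/ν for A = 26.71/3 = 8.903
n/ν for R = 26.98/4 = 6.745
Smallest n/ν is R → limiting reagent.
n(E) = (1/4) × 26.98 = 6.745 mol
mass = 6.745 × 763.20 = 5148 g

5150 g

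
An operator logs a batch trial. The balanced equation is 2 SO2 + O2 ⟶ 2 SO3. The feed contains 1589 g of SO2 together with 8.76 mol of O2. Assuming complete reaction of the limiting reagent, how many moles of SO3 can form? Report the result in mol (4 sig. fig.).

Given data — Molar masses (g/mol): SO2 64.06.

n(SO2) = 1589 / 64.06 = 24.80 mol
n(O2) = 8.760 mol
n/ν → SO2: 12.40, O2: 8.760; O2 is limiting.
n(SO3) = (2/1) × 8.760 = 17.52 mol

17.52 mol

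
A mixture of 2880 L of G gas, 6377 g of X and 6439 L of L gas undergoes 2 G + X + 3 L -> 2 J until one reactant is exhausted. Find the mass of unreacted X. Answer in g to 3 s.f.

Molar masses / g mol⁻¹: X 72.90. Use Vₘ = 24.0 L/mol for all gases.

n(G) = 2880 / 24.0 = 120.0 mol
n(X) = 6377 / 72.90 = 87.48 mol
n(L) = 6439 / 24.0 = 268.3 mol
n/ν → G: 60.00, X: 87.48, L: 89.43; G is limiting.
X consumed = (1/2) × 120.0 = 60.00 mol
X remaining = 87.48 − 60.00 = 27.48 mol
mass = 27.48 × 72.90 = 2003 g

2000 g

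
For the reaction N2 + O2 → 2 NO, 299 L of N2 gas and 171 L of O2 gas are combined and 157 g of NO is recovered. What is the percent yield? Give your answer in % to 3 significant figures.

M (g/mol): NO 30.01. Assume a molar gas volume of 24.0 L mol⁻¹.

n(N2) = 299.0 / 24.0 = 12.46 mol
n(O2) = 171.0 / 24.0 = 7.125 mol
n/ν for N2 = 12.46/1 = 12.46
n/ν for O2 = 7.125/1 = 7.125
Smallest n/ν is O2 → limiting reagent.
theoretical n(NO) = (2/1) × 7.125 = 14.25 mol → 427.6 g
% yield = 157 / 427.6 × 100 = 36.72 %

36.7 %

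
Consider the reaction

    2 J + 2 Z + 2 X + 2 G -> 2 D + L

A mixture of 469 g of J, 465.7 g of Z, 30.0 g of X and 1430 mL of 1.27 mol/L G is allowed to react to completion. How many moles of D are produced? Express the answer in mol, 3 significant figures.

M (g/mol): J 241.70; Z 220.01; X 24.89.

1.21 mol

n(J) = 469.0 / 241.70 = 1.940 mol
n(Z) = 465.7 / 220.01 = 2.117 mol
n(X) = 30.00 / 24.89 = 1.205 mol
n(G) = 1.27 × 1430/1000 = 1.816 mol
n/ν for J = 1.940/2 = 0.9700
n/ν for Z = 2.117/2 = 1.059
n/ν for X = 1.205/2 = 0.6025
n/ν for G = 1.816/2 = 0.9080
Smallest n/ν is X → limiting reagent.
n(D) = (2/2) × 1.205 = 1.205 mol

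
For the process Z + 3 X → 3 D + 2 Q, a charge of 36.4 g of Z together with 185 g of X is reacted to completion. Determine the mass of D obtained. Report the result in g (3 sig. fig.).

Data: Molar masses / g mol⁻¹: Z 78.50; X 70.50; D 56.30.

n(Z) = 36.40 / 78.50 = 0.4637 mol
n(X) = 185.0 / 70.50 = 2.624 mol
n/ν → Z: 0.4637, X: 0.8747; Z is limiting.
n(D) = (3/1) × 0.4637 = 1.391 mol
mass = 1.391 × 56.30 = 78.31 g

78.3 g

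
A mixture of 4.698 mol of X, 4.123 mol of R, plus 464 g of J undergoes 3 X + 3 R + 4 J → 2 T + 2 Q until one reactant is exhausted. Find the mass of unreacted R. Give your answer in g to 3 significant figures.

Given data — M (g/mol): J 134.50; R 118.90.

n(X) = 4.698 mol
n(R) = 4.123 mol
n(J) = 464.0 / 134.50 = 3.450 mol
n/ν for X = 4.698/3 = 1.566
n/ν for R = 4.123/3 = 1.374
n/ν for J = 3.450/4 = 0.8625
Smallest n/ν is J → limiting reagent.
R consumed = (3/4) × 3.450 = 2.588 mol
R remaining = 4.123 − 2.588 = 1.535 mol
mass = 1.535 × 118.90 = 182.5 g

183 g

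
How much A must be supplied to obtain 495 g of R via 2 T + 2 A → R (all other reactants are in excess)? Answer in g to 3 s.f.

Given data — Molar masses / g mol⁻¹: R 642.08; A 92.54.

n(R) = 495 / 642.08 = 0.7709 mol
n(A) = (2/1) × 0.7709 = 1.542 mol
mass = 1.542 × 92.54 = 142.7 g

143 g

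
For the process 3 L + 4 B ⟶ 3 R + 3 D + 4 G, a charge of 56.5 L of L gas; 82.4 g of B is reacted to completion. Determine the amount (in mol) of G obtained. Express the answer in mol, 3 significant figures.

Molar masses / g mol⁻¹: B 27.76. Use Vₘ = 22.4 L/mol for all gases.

2.97 mol

n(L) = 56.50 / 22.4 = 2.522 mol
n(B) = 82.40 / 27.76 = 2.968 mol
n/ν for L = 2.522/3 = 0.8407
n/ν for B = 2.968/4 = 0.7420
Smallest n/ν is B → limiting reagent.
n(G) = (4/4) × 2.968 = 2.968 mol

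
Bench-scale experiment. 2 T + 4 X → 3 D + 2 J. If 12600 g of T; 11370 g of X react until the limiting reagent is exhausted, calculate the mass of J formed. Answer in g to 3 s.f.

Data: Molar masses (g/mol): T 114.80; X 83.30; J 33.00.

2250 g

n(T) = 12600 / 114.80 = 109.8 mol
n(X) = 11370 / 83.30 = 136.5 mol
n/ν for T = 109.8/2 = 54.90
n/ν for X = 136.5/4 = 34.13
Smallest n/ν is X → limiting reagent.
n(J) = (2/4) × 136.5 = 68.25 mol
mass = 68.25 × 33.00 = 2252 g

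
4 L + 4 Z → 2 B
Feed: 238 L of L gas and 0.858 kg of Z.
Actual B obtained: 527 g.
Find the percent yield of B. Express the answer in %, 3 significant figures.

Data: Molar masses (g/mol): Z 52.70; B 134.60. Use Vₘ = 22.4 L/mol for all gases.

n(L) = 238.0 / 22.4 = 10.63 mol
n(Z) = 0.8580×1000 / 52.70 = 16.28 mol
n/ν for L = 10.63/4 = 2.658
n/ν for Z = 16.28/4 = 4.070
Smallest n/ν is L → limiting reagent.
theoretical n(B) = (2/4) × 10.63 = 5.315 mol → 715.4 g
% yield = 527 / 715.4 × 100 = 73.67 %

73.7 %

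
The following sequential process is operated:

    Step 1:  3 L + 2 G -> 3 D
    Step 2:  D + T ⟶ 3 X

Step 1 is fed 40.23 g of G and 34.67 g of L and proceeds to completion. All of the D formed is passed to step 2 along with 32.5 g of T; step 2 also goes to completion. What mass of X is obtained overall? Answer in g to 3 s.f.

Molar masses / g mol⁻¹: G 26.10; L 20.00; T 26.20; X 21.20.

78.9 g

Step 1:
n(G) = 40.23 / 26.10 = 1.541 mol
n(L) = 34.67 / 20.00 = 1.734 mol
n/ν for G = 1.541/2 = 0.7705
n/ν for L = 1.734/3 = 0.5780
Smallest n/ν is L → limiting reagent.
n(D) produced = (3/3) × 1.734 = 1.734 mol
Step 2:
n(D) available = 1.734 mol
n(T) = 32.50 / 26.20 = 1.240 mol
n/ν for D = 1.734/1 = 1.734
n/ν for T = 1.240/1 = 1.240
Smallest n/ν is T → limiting reagent.
n(X) = (3/1) × 1.240 = 3.720 mol
mass = 3.720 × 21.20 = 78.86 g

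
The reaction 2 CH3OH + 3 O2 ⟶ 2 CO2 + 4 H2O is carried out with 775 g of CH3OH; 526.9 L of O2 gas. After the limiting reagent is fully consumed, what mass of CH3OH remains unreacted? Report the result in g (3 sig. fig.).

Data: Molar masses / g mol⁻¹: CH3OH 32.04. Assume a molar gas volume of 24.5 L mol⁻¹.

316 g

n(CH3OH) = 775.0 / 32.04 = 24.19 mol
n(O2) = 526.9 / 24.5 = 21.51 mol
n/ν for CH3OH = 24.19/2 = 12.10
n/ν for O2 = 21.51/3 = 7.170
Smallest n/ν is O2 → limiting reagent.
CH3OH consumed = (2/3) × 21.51 = 14.34 mol
CH3OH remaining = 24.19 − 14.34 = 9.850 mol
mass = 9.850 × 32.04 = 315.6 g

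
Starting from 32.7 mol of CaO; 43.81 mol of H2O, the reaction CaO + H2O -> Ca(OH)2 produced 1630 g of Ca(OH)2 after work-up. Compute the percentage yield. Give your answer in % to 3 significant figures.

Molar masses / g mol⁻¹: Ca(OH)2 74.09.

67.3 %

n(CaO) = 32.70 mol
n(H2O) = 43.81 mol
n/ν for CaO = 32.70/1 = 32.70
n/ν for H2O = 43.81/1 = 43.81
Smallest n/ν is CaO → limiting reagent.
theoretical n(Ca(OH)2) = (1/1) × 32.70 = 32.70 mol → 2423 g
% yield = 1630 / 2423 × 100 = 67.27 %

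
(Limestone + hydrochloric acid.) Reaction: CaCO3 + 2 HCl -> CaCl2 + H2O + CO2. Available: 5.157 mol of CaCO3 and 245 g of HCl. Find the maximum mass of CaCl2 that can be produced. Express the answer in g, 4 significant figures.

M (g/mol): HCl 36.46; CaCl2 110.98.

372.9 g

n(CaCO3) = 5.157 mol
n(HCl) = 245.0 / 36.46 = 6.720 mol
n/ν → CaCO3: 5.157, HCl: 3.360; HCl is limiting.
n(CaCl2) = (1/2) × 6.720 = 3.360 mol
mass = 3.360 × 110.98 = 372.9 g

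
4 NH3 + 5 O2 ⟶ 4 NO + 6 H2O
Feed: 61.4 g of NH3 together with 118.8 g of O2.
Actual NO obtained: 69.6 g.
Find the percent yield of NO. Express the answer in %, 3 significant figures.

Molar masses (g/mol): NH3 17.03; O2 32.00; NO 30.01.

n(NH3) = 61.40 / 17.03 = 3.605 mol
n(O2) = 118.8 / 32.00 = 3.713 mol
n/ν → NH3: 0.9013, O2: 0.7426; O2 is limiting.
theoretical n(NO) = (4/5) × 3.713 = 2.970 mol → 89.13 g
% yield = 69.6 / 89.13 × 100 = 78.09 %

78.1 %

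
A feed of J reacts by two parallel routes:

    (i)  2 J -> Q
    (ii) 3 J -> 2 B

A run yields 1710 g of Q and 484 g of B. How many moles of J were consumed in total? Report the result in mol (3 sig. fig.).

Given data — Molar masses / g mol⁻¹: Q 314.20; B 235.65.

n(Q) = 1710 / 314.20 = 5.442 mol
n(B) = 484 / 235.65 = 2.054 mol
n(J) via (i) = (2/1)×5.442 = 10.88 mol
n(J) via (ii) = (3/2)×2.054 = 3.081 mol
total n(J) = 10.88 + 3.081 = 13.96 mol

14.0 mol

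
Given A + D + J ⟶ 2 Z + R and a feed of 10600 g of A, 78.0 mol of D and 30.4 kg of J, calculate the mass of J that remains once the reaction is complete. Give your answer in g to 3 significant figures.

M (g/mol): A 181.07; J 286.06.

13700 g

n(A) = 10600 / 181.07 = 58.54 mol
n(D) = 78.00 mol
n(J) = 30.40×1000 / 286.06 = 106.3 mol
n/ν for A = 58.54/1 = 58.54
n/ν for D = 78.00/1 = 78.00
n/ν for J = 106.3/1 = 106.3
Smallest n/ν is A → limiting reagent.
J consumed = (1/1) × 58.54 = 58.54 mol
J remaining = 106.3 − 58.54 = 47.76 mol
mass = 47.76 × 286.06 = 13660 g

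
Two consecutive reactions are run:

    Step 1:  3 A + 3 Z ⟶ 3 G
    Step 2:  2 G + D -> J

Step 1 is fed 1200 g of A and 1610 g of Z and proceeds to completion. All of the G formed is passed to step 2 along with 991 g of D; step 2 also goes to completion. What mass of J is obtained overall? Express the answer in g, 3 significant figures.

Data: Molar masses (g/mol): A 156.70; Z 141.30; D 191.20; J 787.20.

3010 g

Step 1:
n(A) = 1200 / 156.70 = 7.658 mol
n(Z) = 1610 / 141.30 = 11.39 mol
n/ν → A: 2.553, Z: 3.797; A is limiting.
n(G) produced = (3/3) × 7.658 = 7.658 mol
Step 2:
n(G) available = 7.658 mol
n(D) = 991.0 / 191.20 = 5.183 mol
n/ν → G: 3.829, D: 5.183; G is limiting.
n(J) = (1/2) × 7.658 = 3.829 mol
mass = 3.829 × 787.20 = 3014 g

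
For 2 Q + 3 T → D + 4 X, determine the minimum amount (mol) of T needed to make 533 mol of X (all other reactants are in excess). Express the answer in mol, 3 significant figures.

n(X) = 533.0 mol
n(T) = (3/4) × 533.0 = 399.8 mol

400 mol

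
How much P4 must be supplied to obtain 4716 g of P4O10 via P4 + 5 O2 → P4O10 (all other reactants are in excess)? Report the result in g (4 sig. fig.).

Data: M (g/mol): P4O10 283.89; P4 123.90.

n(P4O10) = 4716 / 283.89 = 16.61 mol
n(P4) = (1/1) × 16.61 = 16.61 mol
mass = 16.61 × 123.90 = 2058 g

2058 g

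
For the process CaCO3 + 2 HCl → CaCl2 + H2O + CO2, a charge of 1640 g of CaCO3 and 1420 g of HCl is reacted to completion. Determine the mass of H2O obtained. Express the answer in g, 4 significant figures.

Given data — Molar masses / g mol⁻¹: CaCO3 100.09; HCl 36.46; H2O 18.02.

n(CaCO3) = 1640 / 100.09 = 16.39 mol
n(HCl) = 1420 / 36.46 = 38.95 mol
n/ν for CaCO3 = 16.39/1 = 16.39
n/ν for HCl = 38.95/2 = 19.48
Smallest n/ν is CaCO3 → limiting reagent.
n(H2O) = (1/1) × 16.39 = 16.39 mol
mass = 16.39 × 18.02 = 295.3 g

295.3 g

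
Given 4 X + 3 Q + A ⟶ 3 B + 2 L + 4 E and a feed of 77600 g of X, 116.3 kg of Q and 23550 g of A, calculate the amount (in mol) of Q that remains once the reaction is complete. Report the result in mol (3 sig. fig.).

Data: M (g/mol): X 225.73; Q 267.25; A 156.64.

n(X) = 77600 / 225.73 = 343.8 mol
n(Q) = 116.3×1000 / 267.25 = 435.2 mol
n(A) = 23550 / 156.64 = 150.3 mol
n/ν for X = 343.8/4 = 85.95
n/ν for Q = 435.2/3 = 145.1
n/ν for A = 150.3/1 = 150.3
Smallest n/ν is X → limiting reagent.
Q consumed = (3/4) × 343.8 = 257.9 mol
Q remaining = 435.2 − 257.9 = 177.3 mol

177 mol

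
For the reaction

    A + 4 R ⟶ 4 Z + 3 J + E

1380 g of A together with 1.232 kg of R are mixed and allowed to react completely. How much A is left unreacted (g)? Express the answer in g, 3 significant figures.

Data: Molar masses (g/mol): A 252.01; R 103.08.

n(A) = 1380 / 252.01 = 5.476 mol
n(R) = 1.232×1000 / 103.08 = 11.95 mol
n/ν for A = 5.476/1 = 5.476
n/ν for R = 11.95/4 = 2.988
Smallest n/ν is R → limiting reagent.
A consumed = (1/4) × 11.95 = 2.988 mol
A remaining = 5.476 − 2.988 = 2.488 mol
mass = 2.488 × 252.01 = 627.0 g

627 g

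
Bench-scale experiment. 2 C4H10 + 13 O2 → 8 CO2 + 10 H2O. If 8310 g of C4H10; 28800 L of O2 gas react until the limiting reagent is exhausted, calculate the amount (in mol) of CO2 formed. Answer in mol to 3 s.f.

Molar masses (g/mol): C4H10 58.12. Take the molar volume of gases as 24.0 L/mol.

572 mol

n(C4H10) = 8310 / 58.12 = 143.0 mol
n(O2) = 28800 / 24.0 = 1200 mol
n/ν for C4H10 = 143.0/2 = 71.50
n/ν for O2 = 1200/13 = 92.31
Smallest n/ν is C4H10 → limiting reagent.
n(CO2) = (8/2) × 143.0 = 572.0 mol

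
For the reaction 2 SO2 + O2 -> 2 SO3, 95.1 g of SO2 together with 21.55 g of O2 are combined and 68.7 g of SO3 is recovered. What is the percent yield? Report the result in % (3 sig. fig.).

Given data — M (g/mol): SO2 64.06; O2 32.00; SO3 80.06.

63.7 %

n(SO2) = 95.10 / 64.06 = 1.485 mol
n(O2) = 21.55 / 32.00 = 0.6734 mol
n/ν for SO2 = 1.485/2 = 0.7425
n/ν for O2 = 0.6734/1 = 0.6734
Smallest n/ν is O2 → limiting reagent.
theoretical n(SO3) = (2/1) × 0.6734 = 1.347 mol → 107.8 g
% yield = 68.7 / 107.8 × 100 = 63.73 %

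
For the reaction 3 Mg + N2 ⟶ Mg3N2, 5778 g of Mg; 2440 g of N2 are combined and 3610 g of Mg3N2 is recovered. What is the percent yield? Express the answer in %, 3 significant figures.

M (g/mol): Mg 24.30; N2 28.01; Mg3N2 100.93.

45.1 %

n(Mg) = 5778 / 24.30 = 237.8 mol
n(N2) = 2440 / 28.01 = 87.11 mol
n/ν for Mg = 237.8/3 = 79.27
n/ν for N2 = 87.11/1 = 87.11
Smallest n/ν is Mg → limiting reagent.
theoretical n(Mg3N2) = (1/3) × 237.8 = 79.27 mol → 8001 g
% yield = 3610 / 8001 × 100 = 45.12 %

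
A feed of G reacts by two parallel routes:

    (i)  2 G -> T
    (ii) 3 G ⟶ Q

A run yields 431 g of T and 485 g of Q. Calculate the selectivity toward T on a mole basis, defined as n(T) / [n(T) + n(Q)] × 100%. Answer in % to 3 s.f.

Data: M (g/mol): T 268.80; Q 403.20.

n(T) = 431 / 268.80 = 1.603 mol
n(Q) = 485 / 403.20 = 1.203 mol
selectivity = 1.603/(1.603+1.203) × 100 = 57.13 %

57.1 %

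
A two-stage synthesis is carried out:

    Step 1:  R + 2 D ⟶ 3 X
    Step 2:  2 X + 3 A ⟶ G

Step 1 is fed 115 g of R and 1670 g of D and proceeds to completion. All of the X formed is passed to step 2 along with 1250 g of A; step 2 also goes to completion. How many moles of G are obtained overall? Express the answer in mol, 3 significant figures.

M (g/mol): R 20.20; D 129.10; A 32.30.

Step 1:
n(R) = 115.0 / 20.20 = 5.693 mol
n(D) = 1670 / 129.10 = 12.94 mol
n/ν → R: 5.693, D: 6.470; R is limiting.
n(X) produced = (3/1) × 5.693 = 17.08 mol
Step 2:
n(X) available = 17.08 mol
n(A) = 1250 / 32.30 = 38.70 mol
n/ν → X: 8.540, A: 12.90; X is limiting.
n(G) = (1/2) × 17.08 = 8.540 mol

8.54 mol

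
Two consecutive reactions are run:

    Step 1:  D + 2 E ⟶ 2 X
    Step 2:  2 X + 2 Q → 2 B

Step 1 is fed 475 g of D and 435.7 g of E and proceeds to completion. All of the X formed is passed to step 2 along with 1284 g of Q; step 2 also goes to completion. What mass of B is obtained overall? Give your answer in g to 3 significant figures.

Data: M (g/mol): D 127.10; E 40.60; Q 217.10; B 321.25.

1900 g

Step 1:
n(D) = 475.0 / 127.10 = 3.737 mol
n(E) = 435.7 / 40.60 = 10.73 mol
n/ν → D: 3.737, E: 5.365; D is limiting.
n(X) produced = (2/1) × 3.737 = 7.474 mol
Step 2:
n(X) available = 7.474 mol
n(Q) = 1284 / 217.10 = 5.914 mol
n/ν → X: 3.737, Q: 2.957; Q is limiting.
n(B) = (2/2) × 5.914 = 5.914 mol
mass = 5.914 × 321.25 = 1900 g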